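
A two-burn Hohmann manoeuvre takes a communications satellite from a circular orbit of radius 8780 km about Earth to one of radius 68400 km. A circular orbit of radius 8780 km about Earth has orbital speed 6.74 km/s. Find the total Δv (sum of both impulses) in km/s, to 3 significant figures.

Δv = 3.50 km/s

From the circular-orbit relation v² = μ/r at r = 8780 km: μ = v²r = (6.74)² × 8780 = 3.98854×10^5 km³/s².
The Hohmann ellipse has a_t = (r₁ + r₂)/2 = 38590 km.
Circular speed at r₁: v₁ = √(μ/r₁) = √(3.98854×10^5/8780) = 6.740 km/s.
On the transfer ellipse at r₁, v² = μ(2/r − 1/a) gives v_p = √[μ(2/r₁ − 1/a_t)] = 8.973 km/s.
First burn Δv₁ = |v_p − v₁| = 2.233 km/s.
Circular speed at r₂: v₂ = √(μ/r₂) = 2.415 km/s.
Transfer-orbit speed at r₂: v_a = √[μ(2/r₂ − 1/a_t)] = 1.152 km/s.
Second burn Δv₂ = |v₂ − v_a| = 1.263 km/s.
Δv = Δv₁ + Δv₂ = 2.233 + 1.263 = 3.496 km/s.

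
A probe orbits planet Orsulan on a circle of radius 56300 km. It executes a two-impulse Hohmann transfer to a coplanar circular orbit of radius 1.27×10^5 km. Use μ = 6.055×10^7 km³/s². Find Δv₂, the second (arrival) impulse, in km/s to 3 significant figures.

The Hohmann ellipse has a_t = (r₁ + r₂)/2 = 91650 km.
On the circular orbit at r = 1.270×10^5 km, v_c = √(μ/r) = 21.835 km/s.
Vis-viva on the transfer ellipse at r = 1.270×10^5 km gives v_t = √[μ(2/r − 1/a_t)] = 17.114 km/s.
Δv₂ = |v_t − v_c| = |17.114 − 21.835| = 4.721 km/s.

Δv₂ = 4.72 km/s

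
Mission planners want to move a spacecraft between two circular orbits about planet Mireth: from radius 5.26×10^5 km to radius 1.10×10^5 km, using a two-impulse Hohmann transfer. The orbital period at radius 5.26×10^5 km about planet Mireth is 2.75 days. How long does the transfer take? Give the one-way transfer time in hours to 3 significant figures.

From Kepler's third law T² = 4π²r³/μ at r = 5.26×10^5 km, T = 2.75 days = 2.75 × 86400 s = 2.376×10^5 s: μ = 4π²r³/T² = 1.01771×10^8 km³/s².
Transfer-ellipse semi-major axis a_t = (r₁ + r₂)/2 = (5.260×10^5 + 1.100×10^5)/2 = 3.180×10^5 km.
By Kepler's third law the transfer-orbit period is T = 2π√(a_t³/μ), so t = T/2 = 55840 s.
Converting: 55840 s ÷ 3600 s/hour = 15.5 hours.

t = 15.5 hours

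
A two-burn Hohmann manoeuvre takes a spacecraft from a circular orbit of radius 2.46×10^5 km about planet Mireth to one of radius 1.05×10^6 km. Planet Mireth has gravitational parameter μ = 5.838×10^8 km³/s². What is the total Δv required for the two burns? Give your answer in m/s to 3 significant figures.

Transfer-ellipse semi-major axis a_t = (r₁ + r₂)/2 = (2.460×10^5 + 1.050×10^6)/2 = 6.480×10^5 km.
At r₁ the circular-orbit speed is v₁ = √(μ/r₁) = 48.715 km/s.
Transfer-orbit speed at r₁ (vis-viva): v_p = √[μ(2/r₁ − 1/a_t)] = 62.011 km/s.
First burn Δv₁ = |v_p − v₁| = 13.30 km/s.
Circular speed at r₂: v₂ = √(μ/r₂) = 23.5797 km/s.
Transfer-orbit speed at r₂: v_a = √[μ(2/r₂ − 1/a_t)] = 14.5284 km/s.
Second burn Δv₂ = |v₂ − v_a| = 9.051 km/s.
Δv = Δv₁ + Δv₂ = 13.30 + 9.051 = 22.35 km/s.

Δv = 22300 m/s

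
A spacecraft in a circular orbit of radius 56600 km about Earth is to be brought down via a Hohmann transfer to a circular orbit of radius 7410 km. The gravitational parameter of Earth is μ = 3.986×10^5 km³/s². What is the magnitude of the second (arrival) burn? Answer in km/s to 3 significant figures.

Δv₂ = 2.42 km/s

Semi-major axis of the transfer orbit: a_t = (56600 + 7410)/2 = 32005 km.
Circular speed at r = 7410 km: v_c = √(μ/r) = 7.334 km/s.
Transfer-orbit speed at the same r (vis-viva, a = a_t): v_t = √[μ(2/r − 1/a_t)] = 9.753 km/s.
Δv₂ = |v_t − v_c| = |9.753 − 7.334| = 2.419 km/s.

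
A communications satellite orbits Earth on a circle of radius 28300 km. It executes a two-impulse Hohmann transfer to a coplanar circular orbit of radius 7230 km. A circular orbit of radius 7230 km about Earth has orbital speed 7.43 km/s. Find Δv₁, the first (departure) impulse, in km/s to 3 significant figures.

From the circular-orbit relation v² = μ/r at r = 7230 km: μ = v²r = (7.43)² × 7230 = 3.99131×10^5 km³/s².
Semi-major axis of the transfer orbit: a_t = (28300 + 7230)/2 = 17765 km.
Circular speed at r = 28300 km: v_c = √(μ/r) = 3.7555 km/s.
Vis-viva on the transfer ellipse at r = 28300 km gives v_t = √[μ(2/r − 1/a_t)] = 2.3958 km/s.
Δv₁ = |v_t − v_c| = |2.3958 − 3.7555| = 1.360 km/s.

Δv₁ = 1.36 km/s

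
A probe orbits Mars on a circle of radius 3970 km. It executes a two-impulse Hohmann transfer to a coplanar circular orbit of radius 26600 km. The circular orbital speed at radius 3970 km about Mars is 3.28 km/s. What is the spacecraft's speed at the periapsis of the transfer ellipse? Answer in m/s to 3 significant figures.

From the circular-orbit relation v² = μ/r at r = 3970 km: μ = v²r = (3.28)² × 3970 = 42710.8 km³/s².
Transfer-ellipse semi-major axis a_t = (r₁ + r₂)/2 = (3970 + 26600)/2 = 15285 km.
At periapsis, r = 3970 km.
Vis-viva: v = √[μ(2/r − 1/a_t)] = √[42710.8 × (2/3970 − 1/15285)] = 4.327 km/s.

v = 4330 m/s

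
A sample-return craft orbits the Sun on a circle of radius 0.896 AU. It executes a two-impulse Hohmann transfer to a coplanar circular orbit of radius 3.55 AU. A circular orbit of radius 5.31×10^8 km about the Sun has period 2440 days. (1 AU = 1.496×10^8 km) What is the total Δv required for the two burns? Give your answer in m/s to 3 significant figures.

Δv = 14100 m/s

From Kepler's third law T² = 4π²r³/μ at r = 5.31×10^8 km, T = 2440 days = 2440 × 86400 s = 2.10816×10^8 s: μ = 4π²r³/T² = 1.32995×10^11 km³/s².
In km: r₁ = 0.896 × 1.496×10^8 = 1.340416×10^8 km; r₂ = 3.55 × 1.496×10^8 = 5.3108×10^8 km.
The Hohmann ellipse has a_t = (r₁ + r₂)/2 = 3.325608×10^8 km.
At r₁ the circular-orbit speed is v₁ = √(μ/r₁) = 31.499 km/s.
On the transfer ellipse at r₁, v² = μ(2/r − 1/a) gives v_p = √[μ(2/r₁ − 1/a_t)] = 39.805 km/s.
First burn Δv₁ = |v_p − v₁| = 8.306 km/s.
Circular speed at r₂: v₂ = √(μ/r₂) = 15.825 km/s.
Transfer-orbit speed at r₂: v_a = √[μ(2/r₂ − 1/a_t)] = 10.047 km/s.
Second burn Δv₂ = |v₂ − v_a| = 5.778 km/s.
Δv = Δv₁ + Δv₂ = 8.306 + 5.778 = 14.08 km/s.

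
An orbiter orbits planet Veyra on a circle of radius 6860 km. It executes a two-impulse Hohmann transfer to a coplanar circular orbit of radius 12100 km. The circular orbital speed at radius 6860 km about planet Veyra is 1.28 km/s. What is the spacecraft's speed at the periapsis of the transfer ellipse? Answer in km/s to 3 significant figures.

v = 1.45 km/s

From the circular-orbit relation v² = μ/r at r = 6860 km: μ = v²r = (1.28)² × 6860 = 11239.4 km³/s².
Semi-major axis of the transfer orbit: a_t = (6860 + 12100)/2 = 9480 km.
The periapsis of the transfer ellipse is at r = 6860 km.
Vis-viva: v = √[μ(2/r − 1/a_t)] = √[11239.4 × (2/6860 − 1/9480)] = 1.446 km/s.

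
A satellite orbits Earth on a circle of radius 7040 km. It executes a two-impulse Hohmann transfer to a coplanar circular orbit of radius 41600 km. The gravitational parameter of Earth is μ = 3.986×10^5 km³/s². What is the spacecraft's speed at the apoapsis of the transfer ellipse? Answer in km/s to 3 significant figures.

The Hohmann ellipse has a_t = (r₁ + r₂)/2 = 24320 km.
The apoapsis of the transfer ellipse is at r = 41600 km.
Vis-viva: v = √[μ(2/r − 1/a_t)] = √[3.986×10^5 × (2/41600 − 1/24320)] = 1.665 km/s.

v = 1.67 km/s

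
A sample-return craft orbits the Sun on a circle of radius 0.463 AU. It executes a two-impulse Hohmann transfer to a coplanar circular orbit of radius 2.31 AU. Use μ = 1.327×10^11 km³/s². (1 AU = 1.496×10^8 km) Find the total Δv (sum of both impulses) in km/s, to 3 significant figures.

Δv = 21.0 km/s

In km: r₁ = 0.463 × 1.496×10^8 = 6.92648×10^7 km; r₂ = 2.31 × 1.496×10^8 = 3.45576×10^8 km.
Semi-major axis of the transfer orbit: a_t = (6.92648×10^7 + 3.45576×10^8)/2 = 2.074204×10^8 km.
At r₁ the circular-orbit speed is v₁ = √(μ/r₁) = 43.77 km/s.
Transfer-orbit speed at r₁ (vis-viva): v_p = √[μ(2/r₁ − 1/a_t)] = 56.50 km/s.
First burn Δv₁ = |v_p − v₁| = 12.73 km/s.
Circular speed at r₂: v₂ = √(μ/r₂) = 19.596 km/s.
Transfer-orbit speed at r₂: v_a = √[μ(2/r₂ − 1/a_t)] = 11.324 km/s.
Second burn Δv₂ = |v₂ − v_a| = 8.272 km/s.
Total Δv = Δv₁ + Δv₂ = 21.00 km/s.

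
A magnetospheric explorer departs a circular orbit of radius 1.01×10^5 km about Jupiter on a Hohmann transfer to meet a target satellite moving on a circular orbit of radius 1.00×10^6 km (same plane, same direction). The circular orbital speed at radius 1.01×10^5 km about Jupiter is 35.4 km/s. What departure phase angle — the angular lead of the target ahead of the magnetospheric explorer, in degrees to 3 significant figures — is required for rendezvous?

From the circular-orbit relation v² = μ/r at r = 1.01×10^5 km: μ = v²r = (35.4)² × 1.01×10^5 = 1.26569×10^8 km³/s².
The Hohmann ellipse has a_t = (r₁ + r₂)/2 = 5.505×10^5 km.
Transfer time t = π√(a_t³/μ) = 1.1406×10^5 s.
The target's mean motion on its circular orbit is ω₂ = √(μ/r₂³) = 1.1250×10^-5 rad/s.
Angle swept by the target during transfer: ω₂·t = 1.2832 rad = 73.52°.
Arrival is 180° from departure on the ellipse, so φ = 180° − 73.52° = 106°.

φ = 106°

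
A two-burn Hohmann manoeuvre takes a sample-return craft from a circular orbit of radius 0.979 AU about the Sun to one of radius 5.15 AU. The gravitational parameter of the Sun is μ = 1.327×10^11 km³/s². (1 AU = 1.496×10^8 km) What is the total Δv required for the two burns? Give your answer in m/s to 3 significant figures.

In km: r₁ = 0.979 × 1.496×10^8 = 1.464584×10^8 km; r₂ = 5.15 × 1.496×10^8 = 7.7044×10^8 km.
Semi-major axis of the transfer orbit: a_t = (1.464584×10^8 + 7.7044×10^8)/2 = 4.584492×10^8 km.
At r₁ the circular-orbit speed is v₁ = √(μ/r₁) = 30.10082 km/s.
Transfer-orbit speed at r₁ (vis-viva equation): v_p = √[μ(2/r₁ − 1/a_t)] = 39.02133 km/s.
First burn Δv₁ = |v_p − v₁| = 8.921 km/s.
At r₂, v₂ = √(μ/r₂) = 13.124 km/s.
Transfer-orbit speed at r₂: v_a = √[μ(2/r₂ − 1/a_t)] = 7.4178 km/s.
Second burn Δv₂ = |v₂ − v_a| = 5.706 km/s.
Δv = Δv₁ + Δv₂ = 8.921 + 5.706 = 14.63 km/s.

Δv = 14600 m/s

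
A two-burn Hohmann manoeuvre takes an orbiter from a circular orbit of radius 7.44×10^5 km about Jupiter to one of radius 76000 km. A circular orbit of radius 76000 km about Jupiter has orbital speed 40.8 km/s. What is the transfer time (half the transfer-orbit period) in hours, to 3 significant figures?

From the circular-orbit relation v² = μ/r at r = 76000 km: μ = v²r = (40.8)² × 76000 = 1.26513×10^8 km³/s².
Semi-major axis of the transfer orbit: a_t = (7.440×10^5 + 76000)/2 = 4.100×10^5 km.
Transfer time t = π√(a_t³/μ) = π√((4.100×10^5)³ / 1.26513×10^8) = 73330 s.
Converting: 73330 s ÷ 3600 s/hour = 20.4 hours.

t = 20.4 hours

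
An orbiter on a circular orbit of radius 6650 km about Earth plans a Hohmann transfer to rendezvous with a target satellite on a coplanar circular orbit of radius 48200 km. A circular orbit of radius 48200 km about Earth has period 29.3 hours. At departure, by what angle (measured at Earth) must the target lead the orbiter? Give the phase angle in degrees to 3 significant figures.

φ = 103°

From Kepler's third law T² = 4π²r³/μ at r = 48200 km, T = 29.3 hours = 29.3 × 3600 s = 1.0548×10^5 s: μ = 4π²r³/T² = 3.97338×10^5 km³/s².
The Hohmann ellipse has a_t = (r₁ + r₂)/2 = 27425 km.
Transfer time t = π√(a_t³/μ) = 22635 s.
Target angular speed ω₂ = √(μ/r₂³) = 5.9568×10^-5 rad/s.
Angle swept by the target during transfer: ω₂·t = 1.3483 rad = 77.25°.
Arrival is 180° from departure on the ellipse, so φ = 180° − 77.25° = 103°.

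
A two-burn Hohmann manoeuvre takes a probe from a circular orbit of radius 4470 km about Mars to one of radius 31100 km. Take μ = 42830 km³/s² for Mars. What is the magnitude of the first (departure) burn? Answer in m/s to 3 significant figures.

Δv₁ = 998 m/s

Semi-major axis of the transfer orbit: a_t = (4470 + 31100)/2 = 17785 km.
On the circular orbit at r = 4470 km, v_c = √(μ/r) = 3.0954 km/s.
Vis-viva on the transfer ellipse at r = 4470 km gives v_t = √[μ(2/r − 1/a_t)] = 4.0933 km/s.
Δv₁ = |v_t − v_c| = |4.0933 − 3.0954| = 0.9979 km/s.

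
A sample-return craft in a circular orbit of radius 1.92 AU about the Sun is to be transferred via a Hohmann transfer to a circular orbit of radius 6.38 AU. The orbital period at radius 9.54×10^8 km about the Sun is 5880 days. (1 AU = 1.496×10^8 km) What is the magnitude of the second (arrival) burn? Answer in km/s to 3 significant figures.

Δv₂ = 3.77 km/s

From Kepler's third law T² = 4π²r³/μ at r = 9.54×10^8 km, T = 5880 days = 5880 × 86400 s = 5.08032×10^8 s: μ = 4π²r³/T² = 1.32808×10^11 km³/s².
In km: r₁ = 1.92 × 1.496×10^8 = 2.87232×10^8 km; r₂ = 6.38 × 1.496×10^8 = 9.54448×10^8 km.
The Hohmann ellipse has a_t = (r₁ + r₂)/2 = 6.2084×10^8 km.
On the circular orbit at r = 9.54448×10^8 km, v_c = √(μ/r) = 11.7960 km/s.
Vis-viva on the transfer ellipse at r = 9.54448×10^8 km gives v_t = √[μ(2/r − 1/a_t)] = 8.02346 km/s.
Δv₂ = |v_t − v_c| = |8.02346 − 11.7960| = 3.773 km/s.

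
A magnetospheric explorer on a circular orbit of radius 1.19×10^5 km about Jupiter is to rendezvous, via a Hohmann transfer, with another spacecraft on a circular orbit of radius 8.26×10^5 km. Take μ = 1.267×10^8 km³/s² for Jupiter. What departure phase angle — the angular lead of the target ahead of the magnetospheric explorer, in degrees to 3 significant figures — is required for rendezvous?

φ = 102°

The Hohmann ellipse has a_t = (r₁ + r₂)/2 = 4.725×10^5 km.
Transfer time t = π√(a_t³/μ) = 90649 s.
The target's mean motion on its circular orbit is ω₂ = √(μ/r₂³) = 1.4994×10^-5 rad/s.
Angle swept by the target during transfer: ω₂·t = 1.3592 rad = 77.88°.
The magnetospheric explorer traverses 180° on the transfer ellipse, so the target must lead by 180° − 77.88° = 102°.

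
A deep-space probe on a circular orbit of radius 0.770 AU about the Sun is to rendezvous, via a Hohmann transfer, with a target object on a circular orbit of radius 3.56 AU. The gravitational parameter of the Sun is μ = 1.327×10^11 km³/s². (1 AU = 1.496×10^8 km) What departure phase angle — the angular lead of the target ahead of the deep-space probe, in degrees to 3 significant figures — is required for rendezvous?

φ = 94.6°

In km: r₁ = 0.770 × 1.496×10^8 = 1.15192×10^8 km; r₂ = 3.56 × 1.496×10^8 = 5.32576×10^8 km.
Transfer-ellipse semi-major axis a_t = (r₁ + r₂)/2 = (1.15192×10^8 + 5.32576×10^8)/2 = 3.23884×10^8 km.
The half-period of the transfer ellipse is t = π√(a_t³/μ) = 5.027×10^7 s.
The target's mean motion on its circular orbit is ω₂ = √(μ/r₂³) = 2.964×10^-8 rad/s.
Angle swept by the target during transfer: ω₂·t = 1.490 rad = 85.37°.
Arrival is 180° from departure on the ellipse, so φ = 180° − 85.37° = 94.6°.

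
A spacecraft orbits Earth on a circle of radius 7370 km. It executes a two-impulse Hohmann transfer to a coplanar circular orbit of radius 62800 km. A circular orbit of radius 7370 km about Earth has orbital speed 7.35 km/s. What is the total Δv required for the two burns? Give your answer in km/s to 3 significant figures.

Δv = 3.85 km/s

From the circular-orbit relation v² = μ/r at r = 7370 km: μ = v²r = (7.35)² × 7370 = 3.98146×10^5 km³/s².
Semi-major axis of the transfer orbit: a_t = (7370 + 62800)/2 = 35085 km.
Circular speed at r₁: v₁ = √(μ/r₁) = √(3.98146×10^5/7370) = 7.350 km/s.
Transfer-orbit speed at r₁ (vis-viva): v_p = √[μ(2/r₁ − 1/a_t)] = 9.833 km/s.
First burn Δv₁ = |v_p − v₁| = 2.483 km/s.
At r₂, v₂ = √(μ/r₂) = 2.518 km/s.
Transfer-orbit speed at r₂: v_a = √[μ(2/r₂ − 1/a_t)] = 1.154 km/s.
Second burn Δv₂ = |v₂ − v_a| = 1.364 km/s.
Total Δv = Δv₁ + Δv₂ = 3.847 km/s.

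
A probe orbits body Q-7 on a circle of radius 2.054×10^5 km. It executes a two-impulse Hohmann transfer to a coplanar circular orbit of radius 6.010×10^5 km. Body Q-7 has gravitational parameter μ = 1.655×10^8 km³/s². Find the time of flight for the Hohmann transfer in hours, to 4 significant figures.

The Hohmann ellipse has a_t = (r₁ + r₂)/2 = 4.032×10^5 km.
By Kepler's third law the transfer-orbit period is T = 2π√(a_t³/μ), so t = T/2 = 62520 s.
Converting: 62520 s ÷ 3600 s/hour = 17.37 hours.

t = 17.37 hours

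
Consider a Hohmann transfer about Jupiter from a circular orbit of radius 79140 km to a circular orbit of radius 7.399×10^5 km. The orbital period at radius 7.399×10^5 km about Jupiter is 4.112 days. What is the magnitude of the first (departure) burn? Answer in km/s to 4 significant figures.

From Kepler's third law T² = 4π²r³/μ at r = 7.399×10^5 km, T = 4.112 days = 4.112 × 86400 s = 3.552768×10^5 s: μ = 4π²r³/T² = 1.26691×10^8 km³/s².
Transfer-ellipse semi-major axis a_t = (r₁ + r₂)/2 = (79140 + 7.399×10^5)/2 = 4.0952×10^5 km.
Circular speed at r = 79140 km: v_c = √(μ/r) = 40.01 km/s.
Transfer-orbit speed at the same r (vis-viva, a = a_t): v_t = √[μ(2/r − 1/a_t)] = 53.78 km/s.
Δv₁ = |v_t − v_c| = |53.78 − 40.01| = 13.77 km/s.

Δv₁ = 13.77 km/s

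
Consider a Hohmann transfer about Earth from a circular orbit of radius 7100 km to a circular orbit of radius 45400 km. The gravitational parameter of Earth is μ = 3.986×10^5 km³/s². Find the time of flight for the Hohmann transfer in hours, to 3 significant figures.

The Hohmann ellipse has a_t = (r₁ + r₂)/2 = 26250 km.
Half the transfer-orbit period gives t = π√(a_t³/μ) = 21160 s.
Converting: 21160 s ÷ 3600 s/hour = 5.88 hours.

t = 5.88 hours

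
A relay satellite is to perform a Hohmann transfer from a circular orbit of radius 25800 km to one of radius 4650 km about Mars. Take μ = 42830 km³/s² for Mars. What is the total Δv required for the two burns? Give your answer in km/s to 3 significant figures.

Δv = 1.49 km/s

Semi-major axis of the transfer orbit: a_t = (25800 + 4650)/2 = 15225 km.
At r₁ the circular-orbit speed is v₁ = √(μ/r₁) = 1.28844 km/s.
Transfer-orbit speed at r₁ (v² = μ(2/r − 1/a)): v_a = √[μ(2/r₁ − 1/a_t)] = 0.712052 km/s.
First burn Δv₁ = |v_a − v₁| = 0.5764 km/s.
Circular speed at r₂: v₂ = √(μ/r₂) = 3.0349 km/s.
Transfer-orbit speed at r₂: v_p = √[μ(2/r₂ − 1/a_t)] = 3.9507 km/s.
Second burn Δv₂ = |v₂ − v_p| = 0.9158 km/s.
Total Δv = Δv₁ + Δv₂ = 1.492 km/s.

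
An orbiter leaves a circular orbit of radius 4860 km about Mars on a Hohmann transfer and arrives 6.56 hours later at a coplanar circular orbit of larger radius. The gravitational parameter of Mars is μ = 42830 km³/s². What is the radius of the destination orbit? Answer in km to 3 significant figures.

Transfer time t = 6.56 hours = 23616 s, and t = π√(a_t³/μ).
So a_t = (μ t²/π²)^(1/3) = (42830 × (23616)² / π²)^(1/3) = 13426 km.
Since a_t = (r₁ + r₂)/2, r₂ = 2a_t − r₁ = 2×13426 − 4860 = 21992 km.

r₂ = 22000 km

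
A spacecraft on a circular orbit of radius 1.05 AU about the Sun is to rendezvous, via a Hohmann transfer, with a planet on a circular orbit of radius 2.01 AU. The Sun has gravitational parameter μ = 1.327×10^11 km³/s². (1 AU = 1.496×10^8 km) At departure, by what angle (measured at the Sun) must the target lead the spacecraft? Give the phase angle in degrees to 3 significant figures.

φ = 60.5°

In km: r₁ = 1.05 × 1.496×10^8 = 1.5708×10^8 km; r₂ = 2.01 × 1.496×10^8 = 3.00696×10^8 km.
Semi-major axis of the transfer orbit: a_t = (1.5708×10^8 + 3.00696×10^8)/2 = 2.28888×10^8 km.
The half-period of the transfer ellipse is t = π√(a_t³/μ) = 2.986×10^7 s.
The target's mean motion on its circular orbit is ω₂ = √(μ/r₂³) = 6.986×10^-8 rad/s.
Angle swept by the target during transfer: ω₂·t = 2.086 rad = 119.5°.
The spacecraft traverses 180° on the transfer ellipse, so the target must lead by 180° − 119.5° = 60.5°.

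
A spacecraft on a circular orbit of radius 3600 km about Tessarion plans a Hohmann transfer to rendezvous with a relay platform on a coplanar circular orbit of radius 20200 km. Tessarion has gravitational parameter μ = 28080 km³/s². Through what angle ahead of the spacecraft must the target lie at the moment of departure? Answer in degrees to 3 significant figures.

Transfer-ellipse semi-major axis a_t = (r₁ + r₂)/2 = (3600 + 20200)/2 = 11900 km.
Transfer time t = π√(a_t³/μ) = 24337 s.
The target's mean motion on its circular orbit is ω₂ = √(μ/r₂³) = 5.8368×10^-5 rad/s.
Angle swept by the target during transfer: ω₂·t = 1.4205 rad = 81.39°.
The spacecraft traverses 180° on the transfer ellipse, so the target must lead by 180° − 81.39° = 98.6°.

φ = 98.6°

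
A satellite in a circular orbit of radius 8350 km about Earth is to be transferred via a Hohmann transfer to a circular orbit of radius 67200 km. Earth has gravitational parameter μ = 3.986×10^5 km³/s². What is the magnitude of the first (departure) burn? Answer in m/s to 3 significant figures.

Δv₁ = 2310 m/s

Transfer-ellipse semi-major axis a_t = (r₁ + r₂)/2 = (8350 + 67200)/2 = 37775 km.
Circular speed at r = 8350 km: v_c = √(μ/r) = 6.909 km/s.
Vis-viva on the transfer ellipse at r = 8350 km gives v_t = √[μ(2/r − 1/a_t)] = 9.215 km/s.
Δv₁ = |v_t − v_c| = |9.215 − 6.909| = 2.306 km/s.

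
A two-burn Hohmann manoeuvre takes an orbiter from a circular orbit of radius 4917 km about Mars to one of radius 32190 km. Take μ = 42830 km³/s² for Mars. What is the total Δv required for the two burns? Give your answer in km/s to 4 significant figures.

Δv = 1.496 km/s

Semi-major axis of the transfer orbit: a_t = (4917 + 32190)/2 = 18553.5 km.
Circular speed at r₁: v₁ = √(μ/r₁) = √(42830/4917) = 2.9514 km/s.
Transfer-orbit speed at r₁ (v² = μ(2/r − 1/a)): v_p = √[μ(2/r₁ − 1/a_t)] = 3.8875 km/s.
First burn Δv₁ = |v_p − v₁| = 0.9361 km/s.
Circular speed at r₂: v₂ = √(μ/r₂) = 1.1535 km/s.
Transfer-orbit speed at r₂: v_a = √[μ(2/r₂ − 1/a_t)] = 0.59381 km/s.
Second burn Δv₂ = |v₂ − v_a| = 0.5597 km/s.
Total Δv = Δv₁ + Δv₂ = 1.496 km/s.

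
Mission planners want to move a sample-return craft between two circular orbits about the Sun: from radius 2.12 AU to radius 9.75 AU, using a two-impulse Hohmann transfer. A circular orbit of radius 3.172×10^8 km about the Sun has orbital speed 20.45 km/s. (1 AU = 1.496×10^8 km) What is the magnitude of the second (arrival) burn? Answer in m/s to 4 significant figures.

Δv₂ = 3837 m/s

From the circular-orbit relation v² = μ/r at r = 3.172×10^8 km: μ = v²r = (20.45)² × 3.172×10^8 = 1.32654×10^11 km³/s².
In km: r₁ = 2.12 × 1.496×10^8 = 3.17152×10^8 km; r₂ = 9.75 × 1.496×10^8 = 1.4586×10^9 km.
The Hohmann ellipse has a_t = (r₁ + r₂)/2 = 8.87876×10^8 km.
On the circular orbit at r = 1.4586×10^9 km, v_c = √(μ/r) = 9.537 km/s.
Transfer-orbit speed at the same r (vis-viva, a = a_t): v_t = √[μ(2/r − 1/a_t)] = 5.700 km/s.
Δv₂ = |v_t − v_c| = |5.700 − 9.537| = 3.837 km/s.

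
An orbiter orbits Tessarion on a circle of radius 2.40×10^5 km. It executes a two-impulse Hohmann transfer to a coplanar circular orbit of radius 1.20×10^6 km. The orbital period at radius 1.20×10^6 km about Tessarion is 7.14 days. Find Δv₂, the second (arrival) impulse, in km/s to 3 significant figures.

From Kepler's third law T² = 4π²r³/μ at r = 1.20×10^6 km, T = 7.14 days = 7.14 × 86400 s = 6.16896×10^5 s: μ = 4π²r³/T² = 1.79258×10^8 km³/s².
The Hohmann ellipse has a_t = (r₁ + r₂)/2 = 7.200×10^5 km.
On the circular orbit at r = 1.200×10^6 km, v_c = √(μ/r) = 12.2222 km/s.
Transfer-orbit speed at the same r (vis-viva, a = a_t): v_t = √[μ(2/r − 1/a_t)] = 7.05649 km/s.
Δv₂ = |v_t − v_c| = |7.05649 − 12.2222| = 5.166 km/s.

Δv₂ = 5.17 km/s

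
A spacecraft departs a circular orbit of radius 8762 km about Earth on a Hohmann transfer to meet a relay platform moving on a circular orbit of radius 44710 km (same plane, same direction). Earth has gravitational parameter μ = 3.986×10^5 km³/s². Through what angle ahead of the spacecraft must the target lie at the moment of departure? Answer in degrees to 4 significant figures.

Semi-major axis of the transfer orbit: a_t = (8762 + 44710)/2 = 26736 km.
Transfer time t = π√(a_t³/μ) = 21753.3 s.
The target's mean motion on its circular orbit is ω₂ = √(μ/r₂³) = 6.67823×10^-5 rad/s.
Angle swept by the target during transfer: ω₂·t = 1.45274 rad = 83.24°.
Arrival is 180° from departure on the ellipse, so φ = 180° − 83.24° = 96.76°.

φ = 96.76°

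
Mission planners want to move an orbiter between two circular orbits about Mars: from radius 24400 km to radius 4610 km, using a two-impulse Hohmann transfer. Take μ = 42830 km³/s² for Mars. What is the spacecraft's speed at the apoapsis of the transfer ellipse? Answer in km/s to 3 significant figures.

Semi-major axis of the transfer orbit: a_t = (24400 + 4610)/2 = 14505 km.
At apoapsis, r = 24400 km.
Applying v² = μ(2/r − 1/a_t): v = 0.7469 km/s.

v = 0.747 km/s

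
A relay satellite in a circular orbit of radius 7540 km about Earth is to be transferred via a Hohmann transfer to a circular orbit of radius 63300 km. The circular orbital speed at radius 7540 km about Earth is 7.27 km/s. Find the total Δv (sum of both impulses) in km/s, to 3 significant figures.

From the circular-orbit relation v² = μ/r at r = 7540 km: μ = v²r = (7.27)² × 7540 = 3.98511×10^5 km³/s².
Transfer-ellipse semi-major axis a_t = (r₁ + r₂)/2 = (7540 + 63300)/2 = 35420 km.
At r₁ the circular-orbit speed is v₁ = √(μ/r₁) = 7.270 km/s.
Transfer-orbit speed at r₁ (v² = μ(2/r − 1/a)): v_p = √[μ(2/r₁ − 1/a_t)] = 9.719 km/s.
First burn Δv₁ = |v_p − v₁| = 2.449 km/s.
At r₂, v₂ = √(μ/r₂) = 2.509 km/s.
Transfer-orbit speed at r₂: v_a = √[μ(2/r₂ − 1/a_t)] = 1.158 km/s.
Second burn Δv₂ = |v₂ − v_a| = 1.351 km/s.
Total Δv = Δv₁ + Δv₂ = 3.800 km/s.

Δv = 3.80 km/s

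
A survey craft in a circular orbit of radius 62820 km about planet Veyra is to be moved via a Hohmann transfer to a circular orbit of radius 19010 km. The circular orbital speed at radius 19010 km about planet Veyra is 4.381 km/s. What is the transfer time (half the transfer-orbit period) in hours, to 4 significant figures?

t = 11.96 hours

From the circular-orbit relation v² = μ/r at r = 19010 km: μ = v²r = (4.381)² × 19010 = 3.64862×10^5 km³/s².
Transfer-ellipse semi-major axis a_t = (r₁ + r₂)/2 = (62820 + 19010)/2 = 40915 km.
By Kepler's third law the transfer-orbit period is T = 2π√(a_t³/μ), so t = T/2 = 43040 s.
Converting: 43040 s ÷ 3600 s/hour = 11.96 hours.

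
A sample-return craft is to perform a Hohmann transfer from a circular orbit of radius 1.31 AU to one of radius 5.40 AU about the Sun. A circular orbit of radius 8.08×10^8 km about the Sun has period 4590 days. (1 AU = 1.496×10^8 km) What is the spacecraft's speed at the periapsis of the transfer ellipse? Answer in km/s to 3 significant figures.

From Kepler's third law T² = 4π²r³/μ at r = 8.08×10^8 km, T = 4590 days = 4590 × 86400 s = 3.96576×10^8 s: μ = 4π²r³/T² = 1.32416×10^11 km³/s².
In km: r₁ = 1.31 × 1.496×10^8 = 1.95976×10^8 km; r₂ = 5.40 × 1.496×10^8 = 8.0784×10^8 km.
Transfer-ellipse semi-major axis a_t = (r₁ + r₂)/2 = (1.95976×10^8 + 8.0784×10^8)/2 = 5.01908×10^8 km.
The periapsis of the transfer ellipse is at r = 1.95976×10^8 km.
Applying v² = μ(2/r − 1/a_t): v = 32.98 km/s.

v = 33.0 km/s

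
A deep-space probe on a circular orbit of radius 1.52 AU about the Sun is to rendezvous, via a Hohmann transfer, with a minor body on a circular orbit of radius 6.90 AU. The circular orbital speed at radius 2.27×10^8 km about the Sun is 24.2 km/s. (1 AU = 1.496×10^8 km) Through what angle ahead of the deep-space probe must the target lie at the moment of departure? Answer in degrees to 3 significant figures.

From the circular-orbit relation v² = μ/r at r = 2.27×10^8 km: μ = v²r = (24.2)² × 2.27×10^8 = 1.32940×10^11 km³/s².
In km: r₁ = 1.52 × 1.496×10^8 = 2.27392×10^8 km; r₂ = 6.90 × 1.496×10^8 = 1.03224×10^9 km.
Transfer-ellipse semi-major axis a_t = (r₁ + r₂)/2 = (2.27392×10^8 + 1.03224×10^9)/2 = 6.29816×10^8 km.
The half-period of the transfer ellipse is t = π√(a_t³/μ) = 1.3619×10^8 s.
The target's mean motion on its circular orbit is ω₂ = √(μ/r₂³) = 1.0994×10^-8 rad/s.
Angle swept by the target during transfer: ω₂·t = 1.4973 rad = 85.79°.
The deep-space probe traverses 180° on the transfer ellipse, so the target must lead by 180° − 85.79° = 94.2°.

φ = 94.2°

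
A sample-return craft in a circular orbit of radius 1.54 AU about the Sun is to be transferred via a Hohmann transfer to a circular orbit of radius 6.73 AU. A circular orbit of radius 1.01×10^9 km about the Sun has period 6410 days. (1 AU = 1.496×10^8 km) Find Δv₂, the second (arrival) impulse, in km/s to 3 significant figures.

Δv₂ = 4.47 km/s

From Kepler's third law T² = 4π²r³/μ at r = 1.01×10^9 km, T = 6410 days = 6410 × 86400 s = 5.53824×10^8 s: μ = 4π²r³/T² = 1.32611×10^11 km³/s².
In km: r₁ = 1.54 × 1.496×10^8 = 2.30384×10^8 km; r₂ = 6.73 × 1.496×10^8 = 1.006808×10^9 km.
The Hohmann ellipse has a_t = (r₁ + r₂)/2 = 6.18596×10^8 km.
Circular speed at r = 1.006808×10^9 km: v_c = √(μ/r) = 11.477 km/s.
Vis-viva on the transfer ellipse at r = 1.006808×10^9 km gives v_t = √[μ(2/r − 1/a_t)] = 7.0039 km/s.
Δv₂ = |v_t − v_c| = |7.0039 − 11.477| = 4.473 km/s.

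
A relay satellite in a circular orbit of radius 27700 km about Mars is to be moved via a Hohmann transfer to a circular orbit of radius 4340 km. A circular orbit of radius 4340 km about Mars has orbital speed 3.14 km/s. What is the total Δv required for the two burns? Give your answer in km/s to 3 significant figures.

Δv = 1.58 km/s

From the circular-orbit relation v² = μ/r at r = 4340 km: μ = v²r = (3.14)² × 4340 = 42790.7 km³/s².
Transfer-ellipse semi-major axis a_t = (r₁ + r₂)/2 = (27700 + 4340)/2 = 16020 km.
Circular speed at r₁: v₁ = √(μ/r₁) = √(42790.7/27700) = 1.2429 km/s.
On the transfer ellipse at r₁, vis-viva equation gives v_a = √[μ(2/r₁ − 1/a_t)] = 0.64692 km/s.
First burn Δv₁ = |v_a − v₁| = 0.5960 km/s.
At r₂, v₂ = √(μ/r₂) = 3.1400 km/s.
Transfer-orbit speed at r₂: v_p = √[μ(2/r₂ − 1/a_t)] = 4.1289 km/s.
Second burn Δv₂ = |v₂ − v_p| = 0.9889 km/s.
Δv = Δv₁ + Δv₂ = 0.5960 + 0.9889 = 1.585 km/s.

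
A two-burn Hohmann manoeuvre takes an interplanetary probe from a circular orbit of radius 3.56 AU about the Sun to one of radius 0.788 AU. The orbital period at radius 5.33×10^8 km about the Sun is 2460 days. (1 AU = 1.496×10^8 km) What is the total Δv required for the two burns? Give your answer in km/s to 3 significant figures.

From Kepler's third law T² = 4π²r³/μ at r = 5.33×10^8 km, T = 2460 days = 2460 × 86400 s = 2.12544×10^8 s: μ = 4π²r³/T² = 1.32326×10^11 km³/s².
In km: r₁ = 3.56 × 1.496×10^8 = 5.32576×10^8 km; r₂ = 0.788 × 1.496×10^8 = 1.178848×10^8 km.
The Hohmann ellipse has a_t = (r₁ + r₂)/2 = 3.252304×10^8 km.
Circular speed at r₁: v₁ = √(μ/r₁) = √(1.32326×10^11/5.32576×10^8) = 15.763 km/s.
On the transfer ellipse at r₁, v² = μ(2/r − 1/a) gives v_a = √[μ(2/r₁ − 1/a_t)] = 9.4900 km/s.
First burn Δv₁ = |v_a − v₁| = 6.273 km/s.
At r₂, v₂ = √(μ/r₂) = 33.50 km/s.
Transfer-orbit speed at r₂: v_p = √[μ(2/r₂ − 1/a_t)] = 42.87 km/s.
Second burn Δv₂ = |v₂ − v_p| = 9.370 km/s.
Total Δv = Δv₁ + Δv₂ = 15.64 km/s.

Δv = 15.6 km/s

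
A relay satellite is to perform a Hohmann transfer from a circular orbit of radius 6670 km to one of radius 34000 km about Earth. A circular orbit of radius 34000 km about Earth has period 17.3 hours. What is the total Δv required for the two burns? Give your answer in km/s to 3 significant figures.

Δv = 3.74 km/s

From Kepler's third law T² = 4π²r³/μ at r = 34000 km, T = 17.3 hours = 17.3 × 3600 s = 62280 s: μ = 4π²r³/T² = 4.00036×10^5 km³/s².
The Hohmann ellipse has a_t = (r₁ + r₂)/2 = 20335 km.
Circular speed at r₁: v₁ = √(μ/r₁) = √(4.00036×10^5/6670) = 7.74438 km/s.
Transfer-orbit speed at r₁ (v² = μ(2/r − 1/a)): v_p = √[μ(2/r₁ − 1/a_t)] = 10.0139 km/s.
First burn Δv₁ = |v_p − v₁| = 2.2695 km/s.
Circular speed at r₂: v₂ = √(μ/r₂) = 3.4301 km/s.
Transfer-orbit speed at r₂: v_a = √[μ(2/r₂ − 1/a_t)] = 1.9645 km/s.
Second burn Δv₂ = |v₂ − v_a| = 1.4656 km/s.
Total Δv = Δv₁ + Δv₂ = 3.735 km/s.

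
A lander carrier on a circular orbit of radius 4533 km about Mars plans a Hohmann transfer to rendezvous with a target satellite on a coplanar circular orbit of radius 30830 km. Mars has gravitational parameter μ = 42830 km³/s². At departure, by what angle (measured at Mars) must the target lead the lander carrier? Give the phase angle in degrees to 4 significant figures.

φ = 101.8°

Semi-major axis of the transfer orbit: a_t = (4533 + 30830)/2 = 17681.5 km.
The half-period of the transfer ellipse is t = π√(a_t³/μ) = 35691 s.
The target's mean motion on its circular orbit is ω₂ = √(μ/r₂³) = 3.8231×10^-5 rad/s.
Angle swept by the target during transfer: ω₂·t = 1.3645 rad = 78.18°.
Arrival is 180° from departure on the ellipse, so φ = 180° − 78.18° = 101.8°.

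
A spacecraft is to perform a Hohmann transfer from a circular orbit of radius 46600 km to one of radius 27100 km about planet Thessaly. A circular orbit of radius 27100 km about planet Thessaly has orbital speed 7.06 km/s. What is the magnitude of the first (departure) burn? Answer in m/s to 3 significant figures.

Δv₁ = 767 m/s

From the circular-orbit relation v² = μ/r at r = 27100 km: μ = v²r = (7.06)² × 27100 = 1.35076×10^6 km³/s².
Transfer-ellipse semi-major axis a_t = (r₁ + r₂)/2 = (46600 + 27100)/2 = 36850 km.
Circular speed at r = 46600 km: v_c = √(μ/r) = 5.3839 km/s.
Transfer-orbit speed at the same r (vis-viva, a = a_t): v_t = √[μ(2/r − 1/a_t)] = 4.6170 km/s.
Δv₁ = |v_t − v_c| = |4.6170 − 5.3839| = 0.7669 km/s.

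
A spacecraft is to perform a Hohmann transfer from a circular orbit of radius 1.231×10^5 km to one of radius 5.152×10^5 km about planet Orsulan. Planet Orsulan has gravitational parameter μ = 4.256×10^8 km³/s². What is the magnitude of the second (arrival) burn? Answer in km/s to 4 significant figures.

Transfer-ellipse semi-major axis a_t = (r₁ + r₂)/2 = (1.231×10^5 + 5.152×10^5)/2 = 3.1915×10^5 km.
On the circular orbit at r = 5.152×10^5 km, v_c = √(μ/r) = 28.74 km/s.
Transfer-orbit speed at the same r (vis-viva, a = a_t): v_t = √[μ(2/r − 1/a_t)] = 17.85 km/s.
Δv₂ = |v_t − v_c| = |17.85 − 28.74| = 10.89 km/s.

Δv₂ = 10.89 km/s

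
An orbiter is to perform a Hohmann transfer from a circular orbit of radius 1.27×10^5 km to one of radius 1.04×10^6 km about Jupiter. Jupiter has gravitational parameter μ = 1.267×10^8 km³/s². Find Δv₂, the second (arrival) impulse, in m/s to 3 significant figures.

Δv₂ = 5890 m/s

Semi-major axis of the transfer orbit: a_t = (1.270×10^5 + 1.040×10^6)/2 = 5.835×10^5 km.
On the circular orbit at r = 1.040×10^6 km, v_c = √(μ/r) = 11.0375 km/s.
Transfer-orbit speed at the same r (vis-viva, a = a_t): v_t = √[μ(2/r − 1/a_t)] = 5.14936 km/s.
Δv₂ = |v_t − v_c| = |5.14936 − 11.0375| = 5.888 km/s.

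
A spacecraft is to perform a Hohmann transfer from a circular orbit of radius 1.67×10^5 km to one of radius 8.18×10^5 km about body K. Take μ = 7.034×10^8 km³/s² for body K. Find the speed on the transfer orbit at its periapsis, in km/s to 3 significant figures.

v = 83.6 km/s

The Hohmann ellipse has a_t = (r₁ + r₂)/2 = 4.925×10^5 km.
The periapsis of the transfer ellipse is at r = 1.670×10^5 km.
From the vis-viva equation, v = √[μ(2/r − 1/a_t)] = 83.64 km/s.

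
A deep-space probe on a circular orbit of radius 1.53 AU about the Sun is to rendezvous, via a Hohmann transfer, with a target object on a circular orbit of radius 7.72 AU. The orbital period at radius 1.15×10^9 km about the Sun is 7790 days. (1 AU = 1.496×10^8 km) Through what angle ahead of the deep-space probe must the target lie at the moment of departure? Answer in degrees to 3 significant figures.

From Kepler's third law T² = 4π²r³/μ at r = 1.15×10^9 km, T = 7790 days = 7790 × 86400 s = 6.73056×10^8 s: μ = 4π²r³/T² = 1.32541×10^11 km³/s².
In km: r₁ = 1.53 × 1.496×10^8 = 2.28888×10^8 km; r₂ = 7.72 × 1.496×10^8 = 1.154912×10^9 km.
Transfer-ellipse semi-major axis a_t = (r₁ + r₂)/2 = (2.28888×10^8 + 1.154912×10^9)/2 = 6.919×10^8 km.
The half-period of the transfer ellipse is t = π√(a_t³/μ) = 1.5705×10^8 s.
Target angular speed ω₂ = √(μ/r₂³) = 9.2758×10^-9 rad/s.
Angle swept by the target during transfer: ω₂·t = 1.4568 rad = 83.47°.
Arrival is 180° from departure on the ellipse, so φ = 180° − 83.47° = 96.5°.

φ = 96.5°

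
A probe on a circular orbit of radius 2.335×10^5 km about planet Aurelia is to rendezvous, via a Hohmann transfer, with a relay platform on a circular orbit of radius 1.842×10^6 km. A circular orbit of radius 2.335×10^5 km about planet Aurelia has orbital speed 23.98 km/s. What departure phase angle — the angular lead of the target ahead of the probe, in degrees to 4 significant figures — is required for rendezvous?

φ = 103.9°

From the circular-orbit relation v² = μ/r at r = 2.335×10^5 km: μ = v²r = (23.98)² × 2.335×10^5 = 1.34272×10^8 km³/s².
Semi-major axis of the transfer orbit: a_t = (2.335×10^5 + 1.842×10^6)/2 = 1.03775×10^6 km.
The half-period of the transfer ellipse is t = π√(a_t³/μ) = 2.8661×10^5 s.
Target angular speed ω₂ = √(μ/r₂³) = 4.6351×10^-6 rad/s.
Angle swept by the target during transfer: ω₂·t = 1.3285 rad = 76.12°.
The probe traverses 180° on the transfer ellipse, so the target must lead by 180° − 76.12° = 103.9°.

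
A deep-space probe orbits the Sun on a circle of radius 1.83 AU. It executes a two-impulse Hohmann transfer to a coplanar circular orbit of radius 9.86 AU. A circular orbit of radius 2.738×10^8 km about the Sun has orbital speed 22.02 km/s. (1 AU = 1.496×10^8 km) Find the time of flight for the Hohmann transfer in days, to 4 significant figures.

From the circular-orbit relation v² = μ/r at r = 2.738×10^8 km: μ = v²r = (22.02)² × 2.738×10^8 = 1.32760×10^11 km³/s².
In km: r₁ = 1.83 × 1.496×10^8 = 2.73768×10^8 km; r₂ = 9.86 × 1.496×10^8 = 1.475056×10^9 km.
Semi-major axis of the transfer orbit: a_t = (2.73768×10^8 + 1.475056×10^9)/2 = 8.74412×10^8 km.
Transfer time t = π√(a_t³/μ) = π√((8.74412×10^8)³ / 1.32760×10^11) = 2.229×10^8 s.
Converting: 2.229×10^8 s ÷ 86400 s/day = 2580 days.

t = 2580 days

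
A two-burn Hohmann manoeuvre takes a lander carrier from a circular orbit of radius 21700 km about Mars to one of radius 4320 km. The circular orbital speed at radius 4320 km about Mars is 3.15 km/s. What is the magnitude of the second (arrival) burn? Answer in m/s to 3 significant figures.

Δv₂ = 918 m/s

From the circular-orbit relation v² = μ/r at r = 4320 km: μ = v²r = (3.15)² × 4320 = 42865.2 km³/s².
The Hohmann ellipse has a_t = (r₁ + r₂)/2 = 13010 km.
Circular speed at r = 4320 km: v_c = √(μ/r) = 3.1500 km/s.
Transfer-orbit speed at the same r (vis-viva, a = a_t): v_t = √[μ(2/r − 1/a_t)] = 4.0682 km/s.
Δv₂ = |v_t − v_c| = |4.0682 − 3.1500| = 0.9182 km/s.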